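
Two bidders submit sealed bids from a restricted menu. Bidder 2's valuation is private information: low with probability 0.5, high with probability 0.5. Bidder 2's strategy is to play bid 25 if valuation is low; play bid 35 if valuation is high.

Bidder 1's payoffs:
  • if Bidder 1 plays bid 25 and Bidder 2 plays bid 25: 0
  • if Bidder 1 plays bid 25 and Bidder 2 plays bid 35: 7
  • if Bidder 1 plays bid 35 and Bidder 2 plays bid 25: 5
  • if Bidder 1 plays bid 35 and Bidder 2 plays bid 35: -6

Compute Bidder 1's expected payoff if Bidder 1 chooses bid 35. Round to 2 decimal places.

-0.50

E[bid 35] = 0.5·5 + 0.5·(-6) = 2.5 + (-3) = -0.5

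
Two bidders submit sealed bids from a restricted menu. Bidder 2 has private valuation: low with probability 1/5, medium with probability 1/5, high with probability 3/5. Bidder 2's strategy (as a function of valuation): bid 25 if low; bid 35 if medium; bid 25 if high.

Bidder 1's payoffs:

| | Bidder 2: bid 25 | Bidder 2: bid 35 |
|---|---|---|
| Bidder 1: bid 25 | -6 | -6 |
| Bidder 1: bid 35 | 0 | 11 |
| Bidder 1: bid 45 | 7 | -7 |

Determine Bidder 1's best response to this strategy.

bid 45

E[bid 25] = 1/5·(-6) + 1/5·(-6) + 3/5·(-6) = -6
E[bid 35] = 1/5·(0) + 1/5·(11) + 3/5·(0) = 11/5
E[bid 45] = 1/5·(7) + 1/5·(-7) + 3/5·(7) = 21/5
Best response: bid 45 (21/5 is the largest).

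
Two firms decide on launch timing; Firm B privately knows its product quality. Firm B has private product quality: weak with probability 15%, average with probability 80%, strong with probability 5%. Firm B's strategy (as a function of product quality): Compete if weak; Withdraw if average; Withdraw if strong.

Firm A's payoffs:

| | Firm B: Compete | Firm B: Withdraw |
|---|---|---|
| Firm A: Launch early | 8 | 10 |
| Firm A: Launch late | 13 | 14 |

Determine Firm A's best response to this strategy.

Compute Firm A's expected payoff for each action, taking the expectation over Firm B's type.
E[Launch early] = 0.15·(8) + 0.8·(10) + 0.05·(10) = 9.7
E[Launch late] = 0.15·(13) + 0.8·(14) + 0.05·(14) = 13.85
Best response: Launch late (13.85 is the largest).

Launch late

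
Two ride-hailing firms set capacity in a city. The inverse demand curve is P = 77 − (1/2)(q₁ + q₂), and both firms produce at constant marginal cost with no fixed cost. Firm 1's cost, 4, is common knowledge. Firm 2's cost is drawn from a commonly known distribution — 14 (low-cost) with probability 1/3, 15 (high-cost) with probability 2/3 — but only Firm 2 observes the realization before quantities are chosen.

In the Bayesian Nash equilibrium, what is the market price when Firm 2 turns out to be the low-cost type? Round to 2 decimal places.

31.56

Each type of Firm 2 best-responds to q₁; Firm 1 best-responds to the expected q₂ over Firm 2's types.
Firm 2 with cost c maximizes (77 − (1/2)(q₁+q₂) − c)·q₂, giving q₂(c) = (77 − c − (1/2)q₁).
E[c₂] = 1/3·14 + 2/3·15 = 14.6667
Firm 1's FOC against E[q₂] yields q₁ = (77 − 2·4 + E[c₂])/(3/2) = (77 − 8 + 14.6667)/(3/2) = 55.7778.
q₂(low-cost) = 35.1111, so P = 77 − (1/2)·(55.7778 + 35.1111) = 31.5556.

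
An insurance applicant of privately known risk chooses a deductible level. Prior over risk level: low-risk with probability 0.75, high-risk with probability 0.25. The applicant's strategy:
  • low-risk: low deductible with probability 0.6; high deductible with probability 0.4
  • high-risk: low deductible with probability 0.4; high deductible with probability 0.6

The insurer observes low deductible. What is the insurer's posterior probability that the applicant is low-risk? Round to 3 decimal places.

0.818

P(low deductible) = 0.75·0.6 + 0.25·0.4 = 0.55
P(low-risk | low deductible) = (0.75·0.6) / 0.55 = 0.45 / 0.55 = 0.818182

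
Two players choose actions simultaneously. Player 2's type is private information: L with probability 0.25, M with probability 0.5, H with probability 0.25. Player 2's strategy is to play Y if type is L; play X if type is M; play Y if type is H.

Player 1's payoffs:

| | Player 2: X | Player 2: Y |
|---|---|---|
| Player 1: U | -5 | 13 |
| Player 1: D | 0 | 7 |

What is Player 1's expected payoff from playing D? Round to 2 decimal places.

3.50

E[D] = 0.25·7 + 0.5·0 + 0.25·7 = 1.75 + 0 + 1.75 = 3.5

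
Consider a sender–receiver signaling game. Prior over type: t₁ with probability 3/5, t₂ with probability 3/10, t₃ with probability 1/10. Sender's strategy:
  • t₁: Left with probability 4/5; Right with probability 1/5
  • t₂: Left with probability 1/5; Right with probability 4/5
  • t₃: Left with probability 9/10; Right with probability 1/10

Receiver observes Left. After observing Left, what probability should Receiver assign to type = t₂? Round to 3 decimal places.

P(Left) = (3/5)·(4/5) + (3/10)·(1/5) + (1/10)·(9/10) = 63/100
P(t₂ | Left) = ((3/10)·(1/5)) / (63/100) = (3/50) / (63/100) = 2/21

0.095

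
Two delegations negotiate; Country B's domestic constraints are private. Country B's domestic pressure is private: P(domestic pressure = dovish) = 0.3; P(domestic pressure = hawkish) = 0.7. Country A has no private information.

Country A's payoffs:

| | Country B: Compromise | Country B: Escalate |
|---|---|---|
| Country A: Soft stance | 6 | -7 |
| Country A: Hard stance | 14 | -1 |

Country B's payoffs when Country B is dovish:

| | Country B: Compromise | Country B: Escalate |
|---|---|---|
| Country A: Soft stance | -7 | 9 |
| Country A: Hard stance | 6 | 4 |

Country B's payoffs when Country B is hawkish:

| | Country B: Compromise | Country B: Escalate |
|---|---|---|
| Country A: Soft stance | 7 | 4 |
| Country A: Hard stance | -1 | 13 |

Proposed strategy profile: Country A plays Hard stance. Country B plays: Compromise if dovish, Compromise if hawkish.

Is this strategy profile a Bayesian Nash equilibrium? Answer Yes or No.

A profile is a BNE iff every type of every player is best-responding given beliefs about the other side.
Country A plays Hard stance: E[Hard stance] = 0.3·(14) + 0.7·(14) = 14; E[Soft stance] = 6. Best-responding. ✓
Country B (domestic pressure dovish), facing Hard stance: Compromise gives 6, Escalate gives 4. Proposed Compromise is best. ✓
Country B (domestic pressure hawkish), facing Hard stance: Compromise gives -1, Escalate gives 13. Proposed Compromise is not best — profitable deviation exists. ✗

No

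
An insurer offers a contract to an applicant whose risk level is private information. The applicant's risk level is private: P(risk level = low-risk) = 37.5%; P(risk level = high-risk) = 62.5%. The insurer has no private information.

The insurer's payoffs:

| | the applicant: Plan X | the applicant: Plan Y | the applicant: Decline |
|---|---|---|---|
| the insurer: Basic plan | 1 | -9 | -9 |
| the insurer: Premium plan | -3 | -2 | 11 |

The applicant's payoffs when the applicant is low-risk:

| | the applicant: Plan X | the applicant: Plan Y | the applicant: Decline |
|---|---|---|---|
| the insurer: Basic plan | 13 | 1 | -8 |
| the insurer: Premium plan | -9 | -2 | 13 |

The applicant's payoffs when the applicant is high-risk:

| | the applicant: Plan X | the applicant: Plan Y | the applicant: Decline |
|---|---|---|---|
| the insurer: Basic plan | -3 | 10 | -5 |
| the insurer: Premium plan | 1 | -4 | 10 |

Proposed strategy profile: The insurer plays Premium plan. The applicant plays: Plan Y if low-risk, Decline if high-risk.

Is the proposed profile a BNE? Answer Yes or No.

No

A profile is a BNE iff every type of every player is best-responding given beliefs about the other side.
The insurer plays Premium plan: E[Premium plan] = 0.375·(-2) + 0.625·(11) = 6.125; E[Basic plan] = -9. Best-responding. ✓
The applicant (risk level low-risk), facing Premium plan: Plan X gives -9, Plan Y gives -2, Decline gives 13. Proposed Plan Y is not best — profitable deviation exists. ✗
The applicant (risk level high-risk), facing Premium plan: Plan X gives 1, Plan Y gives -4, Decline gives 10. Proposed Decline is best. ✓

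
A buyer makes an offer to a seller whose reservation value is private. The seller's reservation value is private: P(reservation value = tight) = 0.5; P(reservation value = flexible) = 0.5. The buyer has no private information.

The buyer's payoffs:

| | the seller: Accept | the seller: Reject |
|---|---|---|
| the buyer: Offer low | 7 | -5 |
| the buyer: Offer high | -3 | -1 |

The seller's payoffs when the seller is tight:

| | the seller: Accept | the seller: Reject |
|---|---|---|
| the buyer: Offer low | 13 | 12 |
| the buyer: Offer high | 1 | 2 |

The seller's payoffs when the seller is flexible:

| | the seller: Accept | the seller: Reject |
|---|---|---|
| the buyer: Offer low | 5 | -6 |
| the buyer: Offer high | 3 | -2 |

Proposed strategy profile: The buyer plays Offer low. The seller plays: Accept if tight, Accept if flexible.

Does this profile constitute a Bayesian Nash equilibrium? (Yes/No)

A profile is a BNE iff every type of every player is best-responding given beliefs about the other side.
The buyer plays Offer low: E[Offer low] = 0.5·(7) + 0.5·(7) = 7; E[Offer high] = -3. Best-responding. ✓
The seller (reservation value tight), facing Offer low: Accept gives 13, Reject gives 12. Proposed Accept is best. ✓
The seller (reservation value flexible), facing Offer low: Accept gives 5, Reject gives -6. Proposed Accept is best. ✓

Yes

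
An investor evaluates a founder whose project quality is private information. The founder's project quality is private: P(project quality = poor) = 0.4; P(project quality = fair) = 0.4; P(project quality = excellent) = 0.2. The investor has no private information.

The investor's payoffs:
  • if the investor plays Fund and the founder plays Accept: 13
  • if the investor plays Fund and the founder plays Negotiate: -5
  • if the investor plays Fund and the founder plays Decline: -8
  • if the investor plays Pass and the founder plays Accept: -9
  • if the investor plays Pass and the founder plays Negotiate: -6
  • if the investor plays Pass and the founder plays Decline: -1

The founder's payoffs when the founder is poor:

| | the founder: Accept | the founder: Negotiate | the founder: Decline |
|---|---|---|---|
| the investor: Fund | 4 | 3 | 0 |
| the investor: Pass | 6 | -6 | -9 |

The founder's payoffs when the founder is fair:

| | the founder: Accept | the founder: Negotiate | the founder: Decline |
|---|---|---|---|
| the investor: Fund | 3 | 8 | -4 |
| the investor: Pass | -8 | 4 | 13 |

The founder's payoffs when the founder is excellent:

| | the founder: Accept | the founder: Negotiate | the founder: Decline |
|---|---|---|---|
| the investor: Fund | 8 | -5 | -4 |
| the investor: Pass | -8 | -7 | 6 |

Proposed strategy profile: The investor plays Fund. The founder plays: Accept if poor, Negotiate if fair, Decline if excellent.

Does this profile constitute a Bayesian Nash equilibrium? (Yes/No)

A profile is a BNE iff every type of every player is best-responding given beliefs about the other side.
The investor plays Fund: E[Fund] = 0.4·(13) + 0.4·(-5) + 0.2·(-8) = 1.6; E[Pass] = -6.2. Best-responding. ✓
The founder (project quality poor), facing Fund: Accept gives 4, Negotiate gives 3, Decline gives 0. Proposed Accept is best. ✓
The founder (project quality fair), facing Fund: Accept gives 3, Negotiate gives 8, Decline gives -4. Proposed Negotiate is best. ✓
The founder (project quality excellent), facing Fund: Accept gives 8, Negotiate gives -5, Decline gives -4. Proposed Decline is not best — profitable deviation exists. ✗

No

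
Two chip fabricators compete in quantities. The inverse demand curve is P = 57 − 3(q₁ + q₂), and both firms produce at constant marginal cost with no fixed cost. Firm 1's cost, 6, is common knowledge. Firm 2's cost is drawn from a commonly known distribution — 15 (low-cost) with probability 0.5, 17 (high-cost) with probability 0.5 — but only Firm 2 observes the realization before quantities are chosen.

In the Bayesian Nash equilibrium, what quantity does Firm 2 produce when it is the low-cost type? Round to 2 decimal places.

Firm 2 with cost c maximizes (57 − 3(q₁+q₂) − c)·q₂, giving q₂(c) = (57 − c − 3q₁)/6.
E[c₂] = 0.5·15 + 0.5·17 = 16
Firm 1's FOC against E[q₂] yields q₁ = (57 − 2·6 + E[c₂])/9 = (57 − 12 + 16)/9 = 6.77778.
q₂(low-cost) = (57 − 15 − 3·6.77778)/6 = 3.61111.

3.61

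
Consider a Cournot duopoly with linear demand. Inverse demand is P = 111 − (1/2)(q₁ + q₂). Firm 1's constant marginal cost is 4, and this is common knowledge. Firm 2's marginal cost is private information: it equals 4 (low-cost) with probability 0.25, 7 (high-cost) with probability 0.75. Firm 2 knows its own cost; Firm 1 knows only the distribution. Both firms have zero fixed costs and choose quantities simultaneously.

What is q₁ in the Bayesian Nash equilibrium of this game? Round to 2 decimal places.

Each type of Firm 2 best-responds to q₁; Firm 1 best-responds to the expected q₂ over Firm 2's types.
Firm 2 with cost c maximizes (111 − (1/2)(q₁+q₂) − c)·q₂, giving q₂(c) = (111 − c − (1/2)q₁).
E[c₂] = 0.25·4 + 0.75·7 = 6.25
Firm 1's FOC against E[q₂] yields q₁ = (111 − 2·4 + E[c₂])/(3/2) = (111 − 8 + 6.25)/(3/2) = 72.8333.

72.83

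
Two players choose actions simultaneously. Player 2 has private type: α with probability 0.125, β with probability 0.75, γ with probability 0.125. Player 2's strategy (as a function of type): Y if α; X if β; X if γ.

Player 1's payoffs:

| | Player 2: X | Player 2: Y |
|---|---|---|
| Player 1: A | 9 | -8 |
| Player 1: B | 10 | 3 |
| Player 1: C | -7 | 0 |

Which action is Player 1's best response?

Compute Player 1's expected payoff for each action, taking the expectation over Player 2's type.
E[A] = 0.125·(-8) + 0.75·(9) + 0.125·(9) = 6.875
E[B] = 0.125·(3) + 0.75·(10) + 0.125·(10) = 9.125
E[C] = 0.125·(0) + 0.75·(-7) + 0.125·(-7) = -6.125
Best response: B (9.125 is the largest).

B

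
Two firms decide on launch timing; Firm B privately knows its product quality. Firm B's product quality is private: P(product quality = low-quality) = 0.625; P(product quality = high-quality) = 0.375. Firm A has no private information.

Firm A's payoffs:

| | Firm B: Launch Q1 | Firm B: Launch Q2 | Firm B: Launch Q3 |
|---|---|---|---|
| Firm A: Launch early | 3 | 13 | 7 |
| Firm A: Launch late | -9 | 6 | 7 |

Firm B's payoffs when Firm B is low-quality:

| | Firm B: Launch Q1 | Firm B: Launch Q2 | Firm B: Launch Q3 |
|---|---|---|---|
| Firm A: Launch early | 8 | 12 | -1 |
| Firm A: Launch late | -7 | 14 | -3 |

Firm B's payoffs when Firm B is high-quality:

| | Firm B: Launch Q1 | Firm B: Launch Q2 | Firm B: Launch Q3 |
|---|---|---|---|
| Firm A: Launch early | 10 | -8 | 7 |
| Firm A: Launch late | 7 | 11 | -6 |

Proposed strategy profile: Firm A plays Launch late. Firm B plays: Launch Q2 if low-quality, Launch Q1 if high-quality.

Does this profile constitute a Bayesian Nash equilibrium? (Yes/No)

A profile is a BNE iff every type of every player is best-responding given beliefs about the other side.
Firm A plays Launch late: E[Launch late] = 0.625·(6) + 0.375·(-9) = 0.375; E[Launch early] = 9.25. Not best-responding. ✗
Firm B (product quality low-quality), facing Launch late: Launch Q1 gives -7, Launch Q2 gives 14, Launch Q3 gives -3. Proposed Launch Q2 is best. ✓
Firm B (product quality high-quality), facing Launch late: Launch Q1 gives 7, Launch Q2 gives 11, Launch Q3 gives -6. Proposed Launch Q1 is not best — profitable deviation exists. ✗

No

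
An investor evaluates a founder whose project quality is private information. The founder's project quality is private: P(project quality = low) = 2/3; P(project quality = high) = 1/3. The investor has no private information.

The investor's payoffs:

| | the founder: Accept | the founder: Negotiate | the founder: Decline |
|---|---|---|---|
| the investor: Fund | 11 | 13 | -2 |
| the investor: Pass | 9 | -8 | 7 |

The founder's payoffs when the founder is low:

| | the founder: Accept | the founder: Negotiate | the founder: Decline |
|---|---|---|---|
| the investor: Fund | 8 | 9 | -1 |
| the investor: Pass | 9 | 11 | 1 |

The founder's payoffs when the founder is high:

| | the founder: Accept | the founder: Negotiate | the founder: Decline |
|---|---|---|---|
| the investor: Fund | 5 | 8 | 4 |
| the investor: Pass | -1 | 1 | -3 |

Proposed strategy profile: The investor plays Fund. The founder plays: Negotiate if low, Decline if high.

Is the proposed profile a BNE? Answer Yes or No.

The investor plays Fund: E[Fund] = 2/3·(13) + 1/3·(-2) = 8; E[Pass] = -3. Best-responding. ✓
The founder (project quality low), facing Fund: Accept gives 8, Negotiate gives 9, Decline gives -1. Proposed Negotiate is best. ✓
The founder (project quality high), facing Fund: Accept gives 5, Negotiate gives 8, Decline gives 4. Proposed Decline is not best — profitable deviation exists. ✗

No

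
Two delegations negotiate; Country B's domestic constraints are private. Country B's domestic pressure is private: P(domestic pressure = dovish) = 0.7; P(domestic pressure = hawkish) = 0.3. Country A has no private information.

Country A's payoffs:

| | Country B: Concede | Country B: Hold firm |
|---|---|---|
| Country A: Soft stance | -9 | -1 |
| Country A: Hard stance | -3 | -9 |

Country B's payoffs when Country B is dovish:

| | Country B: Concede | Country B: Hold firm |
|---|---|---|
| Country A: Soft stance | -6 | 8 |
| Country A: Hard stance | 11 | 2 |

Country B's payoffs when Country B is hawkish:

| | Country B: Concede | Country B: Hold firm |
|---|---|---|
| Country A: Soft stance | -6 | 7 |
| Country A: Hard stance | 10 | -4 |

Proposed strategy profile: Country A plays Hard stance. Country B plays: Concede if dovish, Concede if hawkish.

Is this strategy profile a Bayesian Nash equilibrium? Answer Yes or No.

Yes

Country A plays Hard stance: E[Hard stance] = 0.7·(-3) + 0.3·(-3) = -3; E[Soft stance] = -9. Best-responding. ✓
Country B (domestic pressure dovish), facing Hard stance: Concede gives 11, Hold firm gives 2. Proposed Concede is best. ✓
Country B (domestic pressure hawkish), facing Hard stance: Concede gives 10, Hold firm gives -4. Proposed Concede is best. ✓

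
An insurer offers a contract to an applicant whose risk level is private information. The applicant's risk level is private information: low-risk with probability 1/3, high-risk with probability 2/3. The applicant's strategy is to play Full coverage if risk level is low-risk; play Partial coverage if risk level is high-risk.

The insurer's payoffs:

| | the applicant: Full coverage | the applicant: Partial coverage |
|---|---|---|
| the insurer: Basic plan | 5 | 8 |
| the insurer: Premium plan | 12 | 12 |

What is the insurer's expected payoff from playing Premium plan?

E[Premium plan] = 1/3·12 + 2/3·12 = 4 + 8 = 12

12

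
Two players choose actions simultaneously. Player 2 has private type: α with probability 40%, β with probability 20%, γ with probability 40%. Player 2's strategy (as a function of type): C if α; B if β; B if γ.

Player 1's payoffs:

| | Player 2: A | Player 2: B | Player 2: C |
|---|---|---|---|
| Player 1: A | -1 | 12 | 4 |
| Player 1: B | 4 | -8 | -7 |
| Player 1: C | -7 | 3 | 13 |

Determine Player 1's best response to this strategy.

A

E[A] = 0.4·(4) + 0.2·(12) + 0.4·(12) = 8.8
E[B] = 0.4·(-7) + 0.2·(-8) + 0.4·(-8) = -7.6
E[C] = 0.4·(13) + 0.2·(3) + 0.4·(3) = 7
Best response: A (8.8 is the largest).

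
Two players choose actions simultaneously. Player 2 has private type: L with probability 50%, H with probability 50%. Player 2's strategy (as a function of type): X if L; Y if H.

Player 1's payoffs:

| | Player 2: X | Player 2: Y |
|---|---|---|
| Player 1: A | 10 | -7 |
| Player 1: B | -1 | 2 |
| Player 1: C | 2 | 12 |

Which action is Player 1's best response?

C

Compute Player 1's expected payoff for each action, taking the expectation over Player 2's type.
E[A] = 0.5·(10) + 0.5·(-7) = 1.5
E[B] = 0.5·(-1) + 0.5·(2) = 0.5
E[C] = 0.5·(2) + 0.5·(12) = 7
Best response: C (7 is the largest).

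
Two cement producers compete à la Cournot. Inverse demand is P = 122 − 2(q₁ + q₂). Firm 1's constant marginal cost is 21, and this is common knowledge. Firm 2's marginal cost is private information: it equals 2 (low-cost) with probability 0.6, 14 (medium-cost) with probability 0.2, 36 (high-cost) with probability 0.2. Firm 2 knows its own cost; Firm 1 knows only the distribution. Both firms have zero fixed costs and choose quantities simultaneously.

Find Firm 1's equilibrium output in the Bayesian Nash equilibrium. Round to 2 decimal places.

15.20

Type-c best response for Firm 2: q₂(c) = (122 − c)/4 − q₁/2.
Firm 1 maximizes expected profit; its first-order condition is 122 − 4q₁ − 2E[q₂] − 21 = 0.
Substituting E[q₂] and solving: E[c₂] = 11.2, so q₁ = (122 − 2·21 + 11.2)/6 = 15.2.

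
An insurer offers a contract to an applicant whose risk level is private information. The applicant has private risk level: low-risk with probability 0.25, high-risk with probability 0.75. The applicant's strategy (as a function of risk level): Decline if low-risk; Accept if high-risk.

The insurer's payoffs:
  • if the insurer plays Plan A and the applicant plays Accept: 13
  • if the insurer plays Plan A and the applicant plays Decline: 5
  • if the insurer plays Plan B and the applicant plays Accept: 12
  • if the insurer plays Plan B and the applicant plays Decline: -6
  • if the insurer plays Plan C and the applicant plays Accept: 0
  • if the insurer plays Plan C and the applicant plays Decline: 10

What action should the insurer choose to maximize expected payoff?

E[Plan A] = 0.25·(5) + 0.75·(13) = 11
E[Plan B] = 0.25·(-6) + 0.75·(12) = 7.5
E[Plan C] = 0.25·(10) + 0.75·(0) = 2.5
Best response: Plan A (11 is the largest).

Plan A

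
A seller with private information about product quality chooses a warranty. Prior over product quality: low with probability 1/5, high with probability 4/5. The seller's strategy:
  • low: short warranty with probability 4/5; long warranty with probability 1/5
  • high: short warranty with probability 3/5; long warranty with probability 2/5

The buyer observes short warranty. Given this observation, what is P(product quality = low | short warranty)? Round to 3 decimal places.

P(short warranty) = (1/5)·(4/5) + (4/5)·(3/5) = 16/25
P(low | short warranty) = ((1/5)·(4/5)) / (16/25) = (4/25) / (16/25) = 1/4

0.250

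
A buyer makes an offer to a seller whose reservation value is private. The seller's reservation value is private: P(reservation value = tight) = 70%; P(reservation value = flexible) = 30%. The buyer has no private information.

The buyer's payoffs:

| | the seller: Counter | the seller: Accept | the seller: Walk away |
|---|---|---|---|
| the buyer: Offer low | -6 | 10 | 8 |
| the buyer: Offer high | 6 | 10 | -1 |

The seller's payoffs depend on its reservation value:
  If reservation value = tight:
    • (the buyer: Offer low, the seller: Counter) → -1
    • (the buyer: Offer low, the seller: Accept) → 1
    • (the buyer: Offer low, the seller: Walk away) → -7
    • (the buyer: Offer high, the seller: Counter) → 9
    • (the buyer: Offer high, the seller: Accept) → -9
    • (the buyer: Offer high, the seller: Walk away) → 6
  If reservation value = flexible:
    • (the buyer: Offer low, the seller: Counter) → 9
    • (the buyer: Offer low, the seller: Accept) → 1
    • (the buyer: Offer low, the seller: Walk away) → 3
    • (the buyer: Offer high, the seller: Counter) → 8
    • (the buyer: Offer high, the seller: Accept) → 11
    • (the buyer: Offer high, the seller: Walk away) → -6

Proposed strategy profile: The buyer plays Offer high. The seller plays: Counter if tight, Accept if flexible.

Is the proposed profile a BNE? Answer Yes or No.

A profile is a BNE iff every type of every player is best-responding given beliefs about the other side.
The buyer plays Offer high: E[Offer high] = 0.7·(6) + 0.3·(10) = 7.2; E[Offer low] = -1.2. Best-responding. ✓
The seller (reservation value tight), facing Offer high: Counter gives 9, Accept gives -9, Walk away gives 6. Proposed Counter is best. ✓
The seller (reservation value flexible), facing Offer high: Counter gives 8, Accept gives 11, Walk away gives -6. Proposed Accept is best. ✓

Yes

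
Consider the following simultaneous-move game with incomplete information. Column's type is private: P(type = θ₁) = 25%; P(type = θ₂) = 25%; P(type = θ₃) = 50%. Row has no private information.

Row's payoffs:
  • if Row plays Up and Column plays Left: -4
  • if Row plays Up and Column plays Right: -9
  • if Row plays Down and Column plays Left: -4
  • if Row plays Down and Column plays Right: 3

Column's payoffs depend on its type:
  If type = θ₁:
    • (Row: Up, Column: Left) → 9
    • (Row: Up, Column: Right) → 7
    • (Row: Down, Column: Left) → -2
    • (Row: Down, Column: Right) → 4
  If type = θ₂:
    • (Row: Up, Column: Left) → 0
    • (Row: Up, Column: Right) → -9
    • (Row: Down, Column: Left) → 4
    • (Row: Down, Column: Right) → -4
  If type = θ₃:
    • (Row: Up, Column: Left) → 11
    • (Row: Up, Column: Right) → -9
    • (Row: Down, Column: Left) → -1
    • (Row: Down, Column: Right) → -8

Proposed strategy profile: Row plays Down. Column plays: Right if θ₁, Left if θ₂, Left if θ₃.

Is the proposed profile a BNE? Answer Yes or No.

A profile is a BNE iff every type of every player is best-responding given beliefs about the other side.
Row plays Down: E[Down] = 0.25·(3) + 0.25·(-4) + 0.5·(-4) = -2.25; E[Up] = -5.25. Best-responding. ✓
Column (type θ₁), facing Down: Left gives -2, Right gives 4. Proposed Right is best. ✓
Column (type θ₂), facing Down: Left gives 4, Right gives -4. Proposed Left is best. ✓
Column (type θ₃), facing Down: Left gives -1, Right gives -8. Proposed Left is best. ✓

Yes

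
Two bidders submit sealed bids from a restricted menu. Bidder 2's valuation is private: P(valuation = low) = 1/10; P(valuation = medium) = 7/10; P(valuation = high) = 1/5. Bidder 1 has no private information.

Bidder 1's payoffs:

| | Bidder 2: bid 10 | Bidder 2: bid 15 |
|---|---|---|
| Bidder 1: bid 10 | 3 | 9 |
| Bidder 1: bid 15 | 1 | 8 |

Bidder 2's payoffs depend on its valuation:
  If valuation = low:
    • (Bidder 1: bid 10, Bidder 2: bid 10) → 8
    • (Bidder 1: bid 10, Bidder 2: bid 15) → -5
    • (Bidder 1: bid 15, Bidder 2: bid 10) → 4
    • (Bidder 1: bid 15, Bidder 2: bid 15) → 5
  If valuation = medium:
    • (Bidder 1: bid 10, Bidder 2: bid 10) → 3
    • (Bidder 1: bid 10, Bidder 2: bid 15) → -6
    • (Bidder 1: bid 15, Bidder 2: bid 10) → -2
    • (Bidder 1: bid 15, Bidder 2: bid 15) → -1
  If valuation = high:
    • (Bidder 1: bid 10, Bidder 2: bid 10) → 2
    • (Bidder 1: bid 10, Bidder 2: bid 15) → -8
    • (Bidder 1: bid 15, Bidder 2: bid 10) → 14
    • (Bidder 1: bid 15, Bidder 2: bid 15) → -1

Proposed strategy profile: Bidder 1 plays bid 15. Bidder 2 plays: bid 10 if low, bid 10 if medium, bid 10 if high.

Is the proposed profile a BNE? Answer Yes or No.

No

Bidder 1 plays bid 15: E[bid 15] = 1/10·(1) + 7/10·(1) + 1/5·(1) = 1; E[bid 10] = 3. Not best-responding. ✗
Bidder 2 (valuation low), facing bid 15: bid 10 gives 4, bid 15 gives 5. Proposed bid 10 is not best — profitable deviation exists. ✗
Bidder 2 (valuation medium), facing bid 15: bid 10 gives -2, bid 15 gives -1. Proposed bid 10 is not best — profitable deviation exists. ✗
Bidder 2 (valuation high), facing bid 15: bid 10 gives 14, bid 15 gives -1. Proposed bid 10 is best. ✓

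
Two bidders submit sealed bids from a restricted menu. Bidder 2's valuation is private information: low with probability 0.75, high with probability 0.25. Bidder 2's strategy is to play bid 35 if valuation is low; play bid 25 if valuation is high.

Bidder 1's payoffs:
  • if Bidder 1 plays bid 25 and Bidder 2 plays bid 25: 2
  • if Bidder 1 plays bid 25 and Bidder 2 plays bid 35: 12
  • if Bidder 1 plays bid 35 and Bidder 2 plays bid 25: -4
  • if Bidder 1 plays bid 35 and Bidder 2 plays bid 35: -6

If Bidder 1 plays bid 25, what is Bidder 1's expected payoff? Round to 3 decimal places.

E[bid 25] = 0.75·12 + 0.25·2 = 9 + 0.5 = 9.5

9.500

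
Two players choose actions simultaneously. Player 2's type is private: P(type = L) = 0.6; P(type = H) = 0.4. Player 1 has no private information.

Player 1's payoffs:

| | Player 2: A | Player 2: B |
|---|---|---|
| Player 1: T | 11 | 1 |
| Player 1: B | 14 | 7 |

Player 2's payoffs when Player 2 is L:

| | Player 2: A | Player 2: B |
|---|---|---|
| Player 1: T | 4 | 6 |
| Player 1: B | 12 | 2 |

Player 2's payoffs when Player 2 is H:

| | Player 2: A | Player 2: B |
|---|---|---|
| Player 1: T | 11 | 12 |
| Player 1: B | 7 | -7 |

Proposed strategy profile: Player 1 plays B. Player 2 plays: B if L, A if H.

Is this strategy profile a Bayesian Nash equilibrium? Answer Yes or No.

Player 1 plays B: E[B] = 0.6·(7) + 0.4·(14) = 9.8; E[T] = 5. Best-responding. ✓
Player 2 (type L), facing B: A gives 12, B gives 2. Proposed B is not best — profitable deviation exists. ✗
Player 2 (type H), facing B: A gives 7, B gives -7. Proposed A is best. ✓

No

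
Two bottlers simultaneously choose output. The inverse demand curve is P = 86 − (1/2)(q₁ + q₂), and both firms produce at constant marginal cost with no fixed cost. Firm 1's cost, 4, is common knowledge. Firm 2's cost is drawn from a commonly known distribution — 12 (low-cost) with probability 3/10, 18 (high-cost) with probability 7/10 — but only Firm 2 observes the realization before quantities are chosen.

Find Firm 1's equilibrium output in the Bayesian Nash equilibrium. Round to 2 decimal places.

62.80

Each type of Firm 2 best-responds to q₁; Firm 1 best-responds to the expected q₂ over Firm 2's types.
Firm 2 with cost c maximizes (86 − (1/2)(q₁+q₂) − c)·q₂, giving q₂(c) = (86 − c − (1/2)q₁).
E[c₂] = 3/10·12 + 7/10·18 = 16.2
Firm 1's FOC against E[q₂] yields q₁ = (86 − 2·4 + E[c₂])/(3/2) = (86 − 8 + 16.2)/(3/2) = 62.8.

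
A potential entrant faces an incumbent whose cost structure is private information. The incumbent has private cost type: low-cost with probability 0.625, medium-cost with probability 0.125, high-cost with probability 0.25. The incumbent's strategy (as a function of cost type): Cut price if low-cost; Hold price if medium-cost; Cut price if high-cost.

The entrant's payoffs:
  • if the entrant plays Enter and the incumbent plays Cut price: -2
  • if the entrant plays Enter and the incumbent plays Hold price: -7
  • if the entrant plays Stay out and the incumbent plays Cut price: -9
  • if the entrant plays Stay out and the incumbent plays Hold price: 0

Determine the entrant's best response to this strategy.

Enter

Compute the entrant's expected payoff for each action, taking the expectation over the incumbent's type.
E[Enter] = 0.625·(-2) + 0.125·(-7) + 0.25·(-2) = -2.625
E[Stay out] = 0.625·(-9) + 0.125·(0) + 0.25·(-9) = -7.875
Best response: Enter (-2.625 is the largest).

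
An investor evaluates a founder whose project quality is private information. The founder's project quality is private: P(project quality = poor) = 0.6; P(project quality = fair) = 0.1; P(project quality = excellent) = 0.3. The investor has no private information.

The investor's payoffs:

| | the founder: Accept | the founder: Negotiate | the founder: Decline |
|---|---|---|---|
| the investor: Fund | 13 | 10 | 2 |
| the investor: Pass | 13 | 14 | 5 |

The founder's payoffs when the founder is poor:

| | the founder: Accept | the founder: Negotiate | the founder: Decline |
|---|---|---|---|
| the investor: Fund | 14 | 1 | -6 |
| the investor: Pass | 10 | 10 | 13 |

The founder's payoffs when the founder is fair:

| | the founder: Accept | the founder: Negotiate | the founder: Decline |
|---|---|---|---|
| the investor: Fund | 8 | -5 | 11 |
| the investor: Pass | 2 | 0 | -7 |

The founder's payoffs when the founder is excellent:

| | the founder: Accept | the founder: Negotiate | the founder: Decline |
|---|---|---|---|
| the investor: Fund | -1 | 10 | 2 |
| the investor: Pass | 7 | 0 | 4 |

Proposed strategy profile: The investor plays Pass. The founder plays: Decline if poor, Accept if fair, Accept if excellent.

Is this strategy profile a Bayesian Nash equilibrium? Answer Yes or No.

The investor plays Pass: E[Pass] = 0.6·(5) + 0.1·(13) + 0.3·(13) = 8.2; E[Fund] = 6.4. Best-responding. ✓
The founder (project quality poor), facing Pass: Accept gives 10, Negotiate gives 10, Decline gives 13. Proposed Decline is best. ✓
The founder (project quality fair), facing Pass: Accept gives 2, Negotiate gives 0, Decline gives -7. Proposed Accept is best. ✓
The founder (project quality excellent), facing Pass: Accept gives 7, Negotiate gives 0, Decline gives 4. Proposed Accept is best. ✓

Yes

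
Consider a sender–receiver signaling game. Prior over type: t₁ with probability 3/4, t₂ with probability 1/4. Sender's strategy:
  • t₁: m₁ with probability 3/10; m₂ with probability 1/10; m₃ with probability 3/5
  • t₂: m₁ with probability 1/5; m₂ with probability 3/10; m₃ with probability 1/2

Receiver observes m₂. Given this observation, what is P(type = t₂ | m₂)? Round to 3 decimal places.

P(m₂) = (3/4)·(1/10) + (1/4)·(3/10) = 3/20
P(t₂ | m₂) = ((1/4)·(3/10)) / (3/20) = (3/40) / (3/20) = 1/2

0.500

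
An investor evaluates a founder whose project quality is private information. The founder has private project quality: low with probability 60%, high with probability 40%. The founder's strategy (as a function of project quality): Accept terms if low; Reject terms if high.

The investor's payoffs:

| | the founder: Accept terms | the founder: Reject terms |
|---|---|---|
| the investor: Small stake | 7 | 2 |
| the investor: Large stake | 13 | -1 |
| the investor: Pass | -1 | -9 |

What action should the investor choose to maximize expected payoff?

E[Small stake] = 0.6·(7) + 0.4·(2) = 5
E[Large stake] = 0.6·(13) + 0.4·(-1) = 7.4
E[Pass] = 0.6·(-1) + 0.4·(-9) = -4.2
Best response: Large stake (7.4 is the largest).

Large stake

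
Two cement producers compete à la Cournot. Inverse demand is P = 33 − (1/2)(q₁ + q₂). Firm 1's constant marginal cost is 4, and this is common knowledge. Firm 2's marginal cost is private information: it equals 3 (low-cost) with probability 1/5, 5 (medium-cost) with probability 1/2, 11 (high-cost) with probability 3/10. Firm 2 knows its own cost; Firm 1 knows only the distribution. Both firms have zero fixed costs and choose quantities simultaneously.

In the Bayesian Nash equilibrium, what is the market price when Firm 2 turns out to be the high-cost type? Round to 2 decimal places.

16.77

Type-c best response for Firm 2: q₂(c) = (33 − c) − q₁/2.
Firm 1 maximizes expected profit; its first-order condition is 33 − q₁ − (1/2)E[q₂] − 4 = 0.
Substituting E[q₂] and solving: E[c₂] = 6.4, so q₁ = (33 − 2·4 + 6.4)/(3/2) = 20.9333.
q₂(high-cost) = 11.5333, so P = 33 − (1/2)·(20.9333 + 11.5333) = 16.7667.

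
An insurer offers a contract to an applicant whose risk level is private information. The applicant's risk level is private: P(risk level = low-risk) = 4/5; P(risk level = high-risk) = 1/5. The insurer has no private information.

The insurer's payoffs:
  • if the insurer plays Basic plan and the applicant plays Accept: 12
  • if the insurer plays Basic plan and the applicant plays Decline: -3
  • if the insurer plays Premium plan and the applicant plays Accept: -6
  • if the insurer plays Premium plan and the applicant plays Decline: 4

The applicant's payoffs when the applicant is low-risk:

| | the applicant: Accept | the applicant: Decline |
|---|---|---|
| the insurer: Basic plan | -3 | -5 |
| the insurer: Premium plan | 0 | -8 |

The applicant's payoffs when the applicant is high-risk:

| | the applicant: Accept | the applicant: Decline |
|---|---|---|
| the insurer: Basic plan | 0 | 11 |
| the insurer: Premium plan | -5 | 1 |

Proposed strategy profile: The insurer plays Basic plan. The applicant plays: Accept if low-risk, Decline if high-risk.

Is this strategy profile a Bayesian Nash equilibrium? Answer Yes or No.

Yes

A profile is a BNE iff every type of every player is best-responding given beliefs about the other side.
The insurer plays Basic plan: E[Basic plan] = 4/5·(12) + 1/5·(-3) = 9; E[Premium plan] = -4. Best-responding. ✓
The applicant (risk level low-risk), facing Basic plan: Accept gives -3, Decline gives -5. Proposed Accept is best. ✓
The applicant (risk level high-risk), facing Basic plan: Accept gives 0, Decline gives 11. Proposed Decline is best. ✓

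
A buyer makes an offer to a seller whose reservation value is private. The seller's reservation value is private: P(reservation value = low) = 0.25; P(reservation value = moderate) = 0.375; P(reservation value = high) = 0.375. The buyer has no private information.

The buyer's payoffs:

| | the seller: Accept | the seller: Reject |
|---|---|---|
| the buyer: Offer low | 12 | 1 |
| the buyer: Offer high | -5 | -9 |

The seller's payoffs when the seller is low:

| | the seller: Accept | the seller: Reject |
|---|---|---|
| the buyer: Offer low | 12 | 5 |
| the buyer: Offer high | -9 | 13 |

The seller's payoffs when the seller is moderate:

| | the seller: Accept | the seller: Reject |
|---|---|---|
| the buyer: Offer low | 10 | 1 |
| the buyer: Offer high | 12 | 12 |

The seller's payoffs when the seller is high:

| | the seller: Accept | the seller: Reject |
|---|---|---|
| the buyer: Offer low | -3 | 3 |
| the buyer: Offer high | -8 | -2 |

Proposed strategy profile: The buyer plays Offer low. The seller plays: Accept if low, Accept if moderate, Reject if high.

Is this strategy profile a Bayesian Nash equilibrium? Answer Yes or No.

Yes

The buyer plays Offer low: E[Offer low] = 0.25·(12) + 0.375·(12) + 0.375·(1) = 7.875; E[Offer high] = -6.5. Best-responding. ✓
The seller (reservation value low), facing Offer low: Accept gives 12, Reject gives 5. Proposed Accept is best. ✓
The seller (reservation value moderate), facing Offer low: Accept gives 10, Reject gives 1. Proposed Accept is best. ✓
The seller (reservation value high), facing Offer low: Accept gives -3, Reject gives 3. Proposed Reject is best. ✓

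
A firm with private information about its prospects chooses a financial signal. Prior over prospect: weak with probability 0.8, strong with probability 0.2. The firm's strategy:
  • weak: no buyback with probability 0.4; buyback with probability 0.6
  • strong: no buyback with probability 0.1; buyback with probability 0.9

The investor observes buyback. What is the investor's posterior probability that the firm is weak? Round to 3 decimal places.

0.727

P(buyback) = 0.8·0.6 + 0.2·0.9 = 0.66
P(weak | buyback) = (0.8·0.6) / 0.66 = 0.48 / 0.66 = 0.727273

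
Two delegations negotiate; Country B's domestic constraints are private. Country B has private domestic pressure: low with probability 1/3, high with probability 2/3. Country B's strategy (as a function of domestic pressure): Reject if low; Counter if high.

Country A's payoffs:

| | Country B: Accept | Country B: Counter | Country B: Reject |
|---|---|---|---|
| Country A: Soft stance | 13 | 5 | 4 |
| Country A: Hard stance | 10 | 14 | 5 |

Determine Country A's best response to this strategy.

Hard stance

E[Soft stance] = 1/3·(4) + 2/3·(5) = 14/3
E[Hard stance] = 1/3·(5) + 2/3·(14) = 11
Best response: Hard stance (11 is the largest).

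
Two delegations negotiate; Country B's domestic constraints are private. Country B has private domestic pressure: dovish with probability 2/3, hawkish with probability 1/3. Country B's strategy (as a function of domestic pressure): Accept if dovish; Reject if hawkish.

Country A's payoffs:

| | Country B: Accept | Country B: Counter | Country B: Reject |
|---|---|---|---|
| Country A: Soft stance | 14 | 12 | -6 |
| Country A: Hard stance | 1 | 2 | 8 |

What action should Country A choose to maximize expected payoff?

E[Soft stance] = 2/3·(14) + 1/3·(-6) = 22/3
E[Hard stance] = 2/3·(1) + 1/3·(8) = 10/3
Best response: Soft stance (22/3 is the largest).

Soft stance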